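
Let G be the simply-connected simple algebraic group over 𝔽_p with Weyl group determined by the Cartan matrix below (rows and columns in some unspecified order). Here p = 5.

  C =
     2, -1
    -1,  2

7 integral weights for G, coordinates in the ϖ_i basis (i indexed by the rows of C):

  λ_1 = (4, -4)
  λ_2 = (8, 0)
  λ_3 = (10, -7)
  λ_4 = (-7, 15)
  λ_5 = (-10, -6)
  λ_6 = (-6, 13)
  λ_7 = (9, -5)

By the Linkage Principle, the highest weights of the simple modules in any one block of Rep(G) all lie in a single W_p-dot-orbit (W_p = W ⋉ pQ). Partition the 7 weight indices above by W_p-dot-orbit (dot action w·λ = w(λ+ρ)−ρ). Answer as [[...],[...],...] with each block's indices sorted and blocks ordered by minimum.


C ↔ A_2 under row/col permutation; |W(A_2)| = 6.

Alcove-folded reps (p=5, 7 weights, presented ϖ-order):

  λ_1 → (2, 3) · λ_2 → (0, 4) · λ_3 → (0, 1) · λ_4 → (0, 4) · λ_5 → (0, 4) · λ_6 → (0, 4) · λ_7 → (0, 1)

These 7 weights hit 3 W_5-dot-orbits; sizes (1, 4, 2):

[[1], [2, 4, 5, 6], [3, 7]]


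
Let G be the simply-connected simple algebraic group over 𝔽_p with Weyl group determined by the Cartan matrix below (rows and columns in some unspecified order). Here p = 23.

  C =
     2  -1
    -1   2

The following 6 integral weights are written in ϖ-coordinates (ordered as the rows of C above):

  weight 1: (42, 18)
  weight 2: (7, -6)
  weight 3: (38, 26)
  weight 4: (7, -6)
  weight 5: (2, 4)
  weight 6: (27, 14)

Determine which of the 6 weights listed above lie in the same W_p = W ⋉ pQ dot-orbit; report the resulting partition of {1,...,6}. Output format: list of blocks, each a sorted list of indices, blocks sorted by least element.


Dynkin diagram of C (from the 2 off-diagonal −1 entries): A_2.

W_23-reps of the 6 weights in Ā_23 (same 2-coord order as C):

  [1] (16, 4) · [2] (3, 5) · [3] (16, 4) · [4] (3, 5) · [5] (3, 5) · [6] (3, 5)

The 6 indices split into 2 linkage classes (same alcove rep ⇔ same W_23-dot-orbit):

[[1, 3], [2, 4, 5, 6]]


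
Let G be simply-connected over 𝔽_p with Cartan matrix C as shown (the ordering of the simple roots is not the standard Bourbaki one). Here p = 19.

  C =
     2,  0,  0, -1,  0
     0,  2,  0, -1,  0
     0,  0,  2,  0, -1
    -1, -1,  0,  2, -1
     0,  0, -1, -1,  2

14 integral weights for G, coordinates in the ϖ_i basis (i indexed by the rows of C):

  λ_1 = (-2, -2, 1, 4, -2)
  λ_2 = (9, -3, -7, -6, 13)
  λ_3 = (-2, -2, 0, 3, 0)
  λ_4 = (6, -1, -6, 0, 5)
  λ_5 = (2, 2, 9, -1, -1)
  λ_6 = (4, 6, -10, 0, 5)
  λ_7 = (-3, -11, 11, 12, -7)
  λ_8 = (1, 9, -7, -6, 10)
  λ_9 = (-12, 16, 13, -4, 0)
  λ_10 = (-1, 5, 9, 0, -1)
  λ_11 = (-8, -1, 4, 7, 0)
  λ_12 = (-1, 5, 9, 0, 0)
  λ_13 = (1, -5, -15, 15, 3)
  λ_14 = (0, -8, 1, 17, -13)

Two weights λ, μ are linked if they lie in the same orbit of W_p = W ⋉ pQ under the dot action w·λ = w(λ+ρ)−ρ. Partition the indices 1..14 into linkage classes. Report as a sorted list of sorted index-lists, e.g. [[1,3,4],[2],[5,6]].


Type D_5, rank 5, |W|=1920; reorder rows/cols to standard.

λ_j+ρ reflected into Ā_19 (⟨·,θ^∨⟩≤19); 5-tuples as given:

  λ_1+ρ ↦ (1, 1, 1, 2, 1) · λ_2+ρ ↦ (3, 5, 6, 2, 0) · λ_3+ρ ↦ (1, 1, 1, 2, 1) · λ_4+ρ ↦ (7, 0, 5, 1, 1) · λ_5+ρ ↦ (3, 3, 10, 0, 0) · λ_6+ρ ↦ (3, 5, 6, 2, 0) · λ_7+ρ ↦ (3, 5, 6, 2, 0) · λ_8+ρ ↦ (3, 5, 6, 2, 0) · λ_9+ρ ↦ (1, 1, 1, 2, 1) · λ_10+ρ ↦ (0, 6, 10, 1, 0) · λ_11+ρ ↦ (7, 0, 5, 1, 1) · λ_12+ρ ↦ (0, 6, 10, 1, 0) · λ_13+ρ ↦ (1, 1, 1, 2, 1) · λ_14+ρ ↦ (0, 6, 10, 1, 0)

The 14 indices split into 5 linkage classes (same alcove rep ⇔ same W_19-dot-orbit):

[[1, 3, 9, 13], [2, 6, 7, 8], [4, 11], [5], [10, 12, 14]]


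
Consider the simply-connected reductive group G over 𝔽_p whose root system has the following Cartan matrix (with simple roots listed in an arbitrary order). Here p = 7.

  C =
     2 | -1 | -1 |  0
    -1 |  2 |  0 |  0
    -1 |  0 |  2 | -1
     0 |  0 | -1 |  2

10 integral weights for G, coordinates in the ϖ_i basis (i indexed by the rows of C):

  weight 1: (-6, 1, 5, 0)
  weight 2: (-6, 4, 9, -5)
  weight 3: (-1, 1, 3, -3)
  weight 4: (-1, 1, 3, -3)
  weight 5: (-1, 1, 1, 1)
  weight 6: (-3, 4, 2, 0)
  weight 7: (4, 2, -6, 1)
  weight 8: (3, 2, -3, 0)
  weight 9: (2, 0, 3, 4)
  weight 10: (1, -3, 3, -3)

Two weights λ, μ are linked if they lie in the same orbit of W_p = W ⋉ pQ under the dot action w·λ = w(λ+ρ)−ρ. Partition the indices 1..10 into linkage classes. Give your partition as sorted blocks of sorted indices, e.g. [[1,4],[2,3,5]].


Type A_4, rank 4, |W|=120; reorder rows/cols to standard.

Each λ_j+ρ reduced to Ā_7; 4-tuples below use C's row order:

  λ_1+ρ ↦ (2, 3, 1, 1) · λ_2+ρ ↦ (2, 3, 1, 1) · λ_3+ρ ↦ (0, 2, 2, 2) · λ_4+ρ ↦ (0, 2, 2, 2) · λ_5+ρ ↦ (0, 2, 2, 2) · λ_6+ρ ↦ (2, 3, 1, 1) · λ_7+ρ ↦ (0, 2, 2, 2) · λ_8+ρ ↦ (2, 3, 1, 1) · λ_9+ρ ↦ (2, 3, 1, 1) · λ_10+ρ ↦ (0, 2, 2, 2)

Grouping the 10 weights by Ā_7-representative: 2 linkage classes.

[[1, 2, 6, 8, 9], [3, 4, 5, 7, 10]]


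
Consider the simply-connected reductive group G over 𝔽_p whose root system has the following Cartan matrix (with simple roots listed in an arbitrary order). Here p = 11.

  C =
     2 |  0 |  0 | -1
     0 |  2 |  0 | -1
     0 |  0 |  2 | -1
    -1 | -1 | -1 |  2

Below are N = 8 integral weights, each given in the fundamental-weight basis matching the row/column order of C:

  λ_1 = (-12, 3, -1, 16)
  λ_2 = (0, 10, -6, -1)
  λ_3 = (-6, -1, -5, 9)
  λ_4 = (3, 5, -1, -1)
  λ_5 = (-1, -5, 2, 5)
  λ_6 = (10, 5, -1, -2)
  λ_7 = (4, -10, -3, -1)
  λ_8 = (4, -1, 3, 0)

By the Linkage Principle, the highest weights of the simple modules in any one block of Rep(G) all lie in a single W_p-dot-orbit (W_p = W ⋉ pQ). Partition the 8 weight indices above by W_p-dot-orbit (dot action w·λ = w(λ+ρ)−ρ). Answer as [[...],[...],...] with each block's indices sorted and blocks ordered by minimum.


Cartan matrix: type D_4 (|W|=192); un-permuting the 4 rows.

Each λ_j+ρ reduced to Ā_11; 4-tuples below use C's row order:

  λ_1+ρ ↦ (5, 0, 4, 1) · λ_2+ρ ↦ (4, 6, 0, 0) · λ_3+ρ ↦ (5, 0, 4, 1) · λ_4+ρ ↦ (4, 6, 0, 0) · λ_5+ρ ↦ (0, 4, 3, 2) · λ_6+ρ ↦ (5, 0, 4, 1) · λ_7+ρ ↦ (0, 4, 3, 2) · λ_8+ρ ↦ (5, 0, 4, 1)

3 distinct reps among the 8 weights ⇒ 3 W_11-linkage classes:

[[1, 3, 6, 8], [2, 4], [5, 7]]


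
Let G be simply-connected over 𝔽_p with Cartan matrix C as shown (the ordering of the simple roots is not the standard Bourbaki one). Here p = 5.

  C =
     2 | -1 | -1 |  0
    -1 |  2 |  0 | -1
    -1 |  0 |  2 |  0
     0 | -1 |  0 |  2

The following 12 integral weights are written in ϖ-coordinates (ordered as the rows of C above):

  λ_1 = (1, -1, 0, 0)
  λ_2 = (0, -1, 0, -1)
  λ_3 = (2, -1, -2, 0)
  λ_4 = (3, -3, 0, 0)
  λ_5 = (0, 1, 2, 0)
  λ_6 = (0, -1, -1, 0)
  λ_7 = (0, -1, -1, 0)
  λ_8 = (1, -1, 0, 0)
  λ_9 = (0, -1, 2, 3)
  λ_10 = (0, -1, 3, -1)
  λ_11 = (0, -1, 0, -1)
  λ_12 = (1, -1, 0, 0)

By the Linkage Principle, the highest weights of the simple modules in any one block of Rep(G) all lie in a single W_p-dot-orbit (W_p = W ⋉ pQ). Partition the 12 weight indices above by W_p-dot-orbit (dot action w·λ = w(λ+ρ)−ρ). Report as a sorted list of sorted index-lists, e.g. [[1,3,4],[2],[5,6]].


Dynkin diagram of C (from the 6 off-diagonal −1 entries): A_4.

Each λ_j+ρ reduced to Ā_5; 4-tuples below use C's row order:

  λ_1+ρ ↦ (2, 0, 1, 1) · λ_2+ρ ↦ (1, 0, 1, 0) · λ_3+ρ ↦ (2, 0, 1, 1) · λ_4+ρ ↦ (2, 1, 1, 1) · λ_5+ρ ↦ (1, 1, 1, 1) · λ_6+ρ ↦ (1, 0, 0, 1) · λ_7+ρ ↦ (1, 0, 0, 1) · λ_8+ρ ↦ (2, 0, 1, 1) · λ_9+ρ ↦ (1, 0, 0, 1) · λ_10+ρ ↦ (1, 0, 4, 0) · λ_11+ρ ↦ (1, 0, 1, 0) · λ_12+ρ ↦ (2, 0, 1, 1)

Grouping the 12 weights by Ā_5-representative: 6 linkage classes.

[[1, 3, 8, 12], [2, 11], [4], [5], [6, 7, 9], [10]]


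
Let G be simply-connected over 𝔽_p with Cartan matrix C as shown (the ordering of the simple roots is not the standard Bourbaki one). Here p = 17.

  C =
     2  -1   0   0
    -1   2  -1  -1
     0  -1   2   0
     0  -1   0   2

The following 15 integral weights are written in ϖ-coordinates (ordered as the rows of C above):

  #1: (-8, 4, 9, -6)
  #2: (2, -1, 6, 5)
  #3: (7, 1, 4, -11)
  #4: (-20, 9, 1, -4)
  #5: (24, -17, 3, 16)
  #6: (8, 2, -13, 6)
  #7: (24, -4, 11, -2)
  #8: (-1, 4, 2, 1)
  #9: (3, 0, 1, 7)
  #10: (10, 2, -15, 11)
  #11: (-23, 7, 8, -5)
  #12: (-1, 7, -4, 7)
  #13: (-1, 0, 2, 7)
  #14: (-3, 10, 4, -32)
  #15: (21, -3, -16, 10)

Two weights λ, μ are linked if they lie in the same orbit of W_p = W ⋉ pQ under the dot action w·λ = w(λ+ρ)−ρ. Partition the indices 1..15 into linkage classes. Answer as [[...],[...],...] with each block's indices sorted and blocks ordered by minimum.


C ↔ D_4 under row/col permutation; |W(D_4)| = 192.

Folding the 15 weights λ_j+ρ into Ā_17 (reps in the given 4-coord order):

  [1] (0, 5, 3, 2) · [2] (3, 0, 7, 6) · [3] (0, 5, 3, 2) · [4] (0, 5, 3, 2) · [5] (0, 1, 3, 8) · [6] (0, 5, 3, 2) · [7] (0, 1, 3, 8) · [8] (0, 5, 3, 2) · [9] (4, 1, 2, 8) · [10] (0, 2, 3, 1) · [11] (0, 1, 3, 8) · [12] (0, 1, 3, 8) · [13] (0, 1, 3, 8) · [14] (0, 2, 3, 1) · [15] (0, 2, 3, 1)

Partition of {1..15} into 5 W_17-dot-orbits:

[[1, 3, 4, 6, 8], [2], [5, 7, 11, 12, 13], [9], [10, 14, 15]]


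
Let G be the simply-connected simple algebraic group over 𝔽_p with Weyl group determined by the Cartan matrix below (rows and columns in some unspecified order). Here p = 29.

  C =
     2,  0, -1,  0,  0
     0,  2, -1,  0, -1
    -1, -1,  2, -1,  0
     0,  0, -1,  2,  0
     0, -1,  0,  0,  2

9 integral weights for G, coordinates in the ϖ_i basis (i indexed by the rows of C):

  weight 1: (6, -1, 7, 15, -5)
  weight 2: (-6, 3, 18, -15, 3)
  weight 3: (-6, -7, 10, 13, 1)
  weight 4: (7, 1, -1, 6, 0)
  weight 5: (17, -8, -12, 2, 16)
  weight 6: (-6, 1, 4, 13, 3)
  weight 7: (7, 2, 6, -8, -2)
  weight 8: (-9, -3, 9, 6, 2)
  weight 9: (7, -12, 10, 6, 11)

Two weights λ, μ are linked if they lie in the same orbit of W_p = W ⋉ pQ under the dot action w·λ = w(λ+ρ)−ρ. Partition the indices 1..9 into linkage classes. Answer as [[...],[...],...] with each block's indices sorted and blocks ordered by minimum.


Dynkin diagram of C (from the 8 off-diagonal −1 entries): D_5.

λ_j+ρ reflected into Ā_29 (⟨·,θ^∨⟩≤29); 5-tuples as given:

  λ_1+ρ ↦ (5, 2, 0, 14, 4)
  λ_2+ρ ↦ (5, 2, 0, 14, 4)
  λ_3+ρ ↦ (5, 2, 0, 14, 4)
  λ_4+ρ ↦ (8, 2, 0, 7, 1)
  λ_5+ρ ↦ (8, 2, 0, 7, 1)
  λ_6+ρ ↦ (5, 2, 0, 14, 4)
  λ_7+ρ ↦ (8, 2, 0, 7, 1)
  λ_8+ρ ↦ (8, 2, 0, 7, 1)
  λ_9+ρ ↦ (8, 2, 0, 7, 1)

Partition of {1..9} into 2 W_29-dot-orbits:

[[1, 2, 3, 6], [4, 5, 7, 8, 9]]


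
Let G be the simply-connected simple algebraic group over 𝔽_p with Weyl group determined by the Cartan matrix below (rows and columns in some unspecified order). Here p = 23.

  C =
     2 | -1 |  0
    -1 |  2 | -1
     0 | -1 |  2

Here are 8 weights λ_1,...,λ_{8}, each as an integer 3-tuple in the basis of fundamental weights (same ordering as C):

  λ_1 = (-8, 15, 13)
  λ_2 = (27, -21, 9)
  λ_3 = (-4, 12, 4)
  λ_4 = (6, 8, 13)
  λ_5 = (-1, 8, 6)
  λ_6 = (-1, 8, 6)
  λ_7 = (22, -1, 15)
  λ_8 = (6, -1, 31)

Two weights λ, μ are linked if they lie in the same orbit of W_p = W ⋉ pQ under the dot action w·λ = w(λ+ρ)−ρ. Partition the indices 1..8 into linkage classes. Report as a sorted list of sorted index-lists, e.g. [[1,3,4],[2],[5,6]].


Type A_3, rank 3, |W|=24; reorder rows/cols to standard.

Ā_23 reps of the 8 weights (A_3, coords as presented):

  1: (0, 9, 7);  2: (3, 10, 5);  3: (3, 10, 5);  4: (0, 9, 7);  5: (0, 9, 7);  6: (0, 9, 7);  7: (7, 0, 0);  8: (0, 9, 7)

Linkage partition of the 8 weights (3 classes, p=23):

[[1, 4, 5, 6, 8], [2, 3], [7]]


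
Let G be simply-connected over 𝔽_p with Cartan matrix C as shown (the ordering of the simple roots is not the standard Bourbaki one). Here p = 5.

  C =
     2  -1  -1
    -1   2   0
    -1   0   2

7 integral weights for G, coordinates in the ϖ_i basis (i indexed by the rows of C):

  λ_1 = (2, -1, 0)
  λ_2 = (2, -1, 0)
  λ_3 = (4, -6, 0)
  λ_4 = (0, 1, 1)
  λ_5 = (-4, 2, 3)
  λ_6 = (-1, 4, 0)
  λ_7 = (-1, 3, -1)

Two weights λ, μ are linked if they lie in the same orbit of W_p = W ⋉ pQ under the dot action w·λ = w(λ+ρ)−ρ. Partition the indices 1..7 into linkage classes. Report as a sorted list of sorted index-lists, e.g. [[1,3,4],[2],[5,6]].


Type A_3, rank 3, |W|=24; reorder rows/cols to standard.

Alcove-folded reps (p=5, 7 weights, presented ϖ-order):

  [1] (3, 0, 1)
  [2] (3, 0, 1)
  [3] (0, 4, 0)
  [4] (1, 2, 2)
  [5] (3, 0, 1)
  [6] (0, 4, 0)
  [7] (0, 4, 0)

Partition of {1..7} into 3 W_5-dot-orbits:

[[1, 2, 5], [3, 6, 7], [4]]


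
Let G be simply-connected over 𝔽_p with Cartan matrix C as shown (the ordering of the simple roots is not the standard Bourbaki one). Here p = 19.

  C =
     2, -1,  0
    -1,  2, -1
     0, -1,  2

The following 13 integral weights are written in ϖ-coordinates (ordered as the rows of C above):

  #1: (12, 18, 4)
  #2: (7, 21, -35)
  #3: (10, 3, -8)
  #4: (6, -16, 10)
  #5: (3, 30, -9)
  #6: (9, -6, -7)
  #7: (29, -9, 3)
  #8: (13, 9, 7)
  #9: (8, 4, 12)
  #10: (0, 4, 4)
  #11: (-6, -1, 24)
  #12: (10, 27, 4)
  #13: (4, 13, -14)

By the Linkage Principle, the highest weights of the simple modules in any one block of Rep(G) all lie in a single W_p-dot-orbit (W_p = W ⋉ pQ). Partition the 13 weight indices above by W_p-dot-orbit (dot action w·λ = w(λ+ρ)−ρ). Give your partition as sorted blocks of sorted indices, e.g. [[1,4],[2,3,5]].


C ↔ A_3 under row/col permutation; |W(A_3)| = 24.

W_19-reps of the 13 weights in Ā_19 (same 3-coord order as C):

  λ_1+ρ ↦ (5, 1, 13);  λ_2+ρ ↦ (8, 3, 4);  λ_3+ρ ↦ (8, 3, 4);  λ_4+ρ ↦ (8, 3, 4);  λ_5+ρ ↦ (8, 3, 4);  λ_6+ρ ↦ (1, 5, 5);  λ_7+ρ ↦ (8, 3, 4);  λ_8+ρ ↦ (1, 5, 5);  λ_9+ρ ↦ (1, 5, 5);  λ_10+ρ ↦ (1, 5, 5);  λ_11+ρ ↦ (5, 1, 13);  λ_12+ρ ↦ (1, 5, 5);  λ_13+ρ ↦ (5, 1, 13)

Grouping the 13 weights by Ā_19-representative: 3 linkage classes.

[[1, 11, 13], [2, 3, 4, 5, 7], [6, 8, 9, 10, 12]]


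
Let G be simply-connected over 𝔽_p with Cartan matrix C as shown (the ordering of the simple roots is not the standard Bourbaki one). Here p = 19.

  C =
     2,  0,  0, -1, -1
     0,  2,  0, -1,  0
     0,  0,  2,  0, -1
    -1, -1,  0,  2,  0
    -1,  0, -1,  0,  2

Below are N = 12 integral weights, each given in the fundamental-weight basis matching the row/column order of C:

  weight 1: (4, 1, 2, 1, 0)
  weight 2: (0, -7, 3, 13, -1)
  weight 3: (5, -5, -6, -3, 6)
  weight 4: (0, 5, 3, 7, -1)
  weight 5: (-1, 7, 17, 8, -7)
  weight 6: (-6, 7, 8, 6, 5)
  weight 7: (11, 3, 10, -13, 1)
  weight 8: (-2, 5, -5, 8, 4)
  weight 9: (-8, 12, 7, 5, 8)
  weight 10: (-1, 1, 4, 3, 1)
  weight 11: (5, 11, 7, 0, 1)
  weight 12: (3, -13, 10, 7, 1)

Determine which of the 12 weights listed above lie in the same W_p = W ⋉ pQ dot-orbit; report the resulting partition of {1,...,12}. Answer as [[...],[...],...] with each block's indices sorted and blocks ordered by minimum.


Type A_5, rank 5, |W|=720; reorder rows/cols to standard.

λ_j+ρ reflected into Ā_19 (⟨·,θ^∨⟩≤19); 5-tuples as given:

  1: (5, 2, 3, 2, 1) · 2: (1, 6, 4, 8, 0) · 3: (0, 2, 5, 4, 2) · 4: (1, 6, 4, 8, 0) · 5: (6, 2, 2, 1, 0) · 6: (5, 2, 3, 2, 1) · 7: (0, 2, 5, 4, 2) · 8: (1, 6, 4, 8, 0) · 9: (6, 2, 2, 1, 0) · 10: (0, 2, 5, 4, 2) · 11: (6, 2, 2, 1, 0) · 12: (0, 2, 5, 4, 2)

Grouping the 12 weights by Ā_19-representative: 4 linkage classes.

[[1, 6], [2, 4, 8], [3, 7, 10, 12], [5, 9, 11]]


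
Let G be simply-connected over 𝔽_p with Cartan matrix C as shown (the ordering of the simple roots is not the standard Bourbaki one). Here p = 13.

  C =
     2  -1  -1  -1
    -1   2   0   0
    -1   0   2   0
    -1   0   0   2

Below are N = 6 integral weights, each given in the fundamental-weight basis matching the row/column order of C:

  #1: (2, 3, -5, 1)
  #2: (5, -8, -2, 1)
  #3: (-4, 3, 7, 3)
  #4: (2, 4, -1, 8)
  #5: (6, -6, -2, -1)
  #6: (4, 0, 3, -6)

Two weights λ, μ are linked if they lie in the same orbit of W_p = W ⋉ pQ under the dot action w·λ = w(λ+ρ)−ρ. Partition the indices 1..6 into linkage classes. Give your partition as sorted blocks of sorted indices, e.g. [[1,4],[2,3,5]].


Type D_4, rank 4, |W|=192; reorder rows/cols to standard.

Folding the 6 weights λ_j+ρ into Ā_13 (reps in the given 4-coord order):

  1: (1, 3, 3, 1) · 2: (1, 5, 1, 0) · 3: (3, 1, 5, 1) · 4: (0, 1, 4, 5) · 5: (1, 5, 1, 0) · 6: (0, 1, 4, 5)

Linkage partition of the 6 weights (4 classes, p=13):

[[1], [2, 5], [3], [4, 6]]


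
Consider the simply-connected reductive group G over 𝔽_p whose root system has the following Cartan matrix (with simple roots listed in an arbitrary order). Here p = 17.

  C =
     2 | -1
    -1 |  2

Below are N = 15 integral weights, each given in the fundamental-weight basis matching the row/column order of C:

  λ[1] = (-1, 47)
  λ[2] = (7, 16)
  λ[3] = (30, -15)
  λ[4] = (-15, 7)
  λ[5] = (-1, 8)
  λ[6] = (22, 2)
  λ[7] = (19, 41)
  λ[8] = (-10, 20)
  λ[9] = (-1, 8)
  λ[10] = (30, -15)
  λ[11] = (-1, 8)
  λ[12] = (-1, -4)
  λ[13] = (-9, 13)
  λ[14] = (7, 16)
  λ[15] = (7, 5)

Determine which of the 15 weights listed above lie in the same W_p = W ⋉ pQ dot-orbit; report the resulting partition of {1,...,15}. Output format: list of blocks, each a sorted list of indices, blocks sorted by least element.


A_2 Cartan matrix, 2 simple roots permuted; ρ=(1,1).

Each λ_j+ρ reduced to Ā_17; 2-tuples below use C's row order:

    λ_1 → (3, 0)
    λ_2 → (0, 9)
    λ_3 → (3, 0)
    λ_4 → (8, 6)
    λ_5 → (0, 9)
    λ_6 → (8, 6)
    λ_7 → (8, 6)
    λ_8 → (5, 8)
    λ_9 → (0, 9)
    λ_10 → (3, 0)
    λ_11 → (0, 9)
    λ_12 → (3, 0)
    λ_13 → (8, 6)
    λ_14 → (0, 9)
    λ_15 → (8, 6)

Partition of {1..15} into 4 W_17-dot-orbits:

[[1, 3, 10, 12], [2, 5, 9, 11, 14], [4, 6, 7, 13, 15], [8]]


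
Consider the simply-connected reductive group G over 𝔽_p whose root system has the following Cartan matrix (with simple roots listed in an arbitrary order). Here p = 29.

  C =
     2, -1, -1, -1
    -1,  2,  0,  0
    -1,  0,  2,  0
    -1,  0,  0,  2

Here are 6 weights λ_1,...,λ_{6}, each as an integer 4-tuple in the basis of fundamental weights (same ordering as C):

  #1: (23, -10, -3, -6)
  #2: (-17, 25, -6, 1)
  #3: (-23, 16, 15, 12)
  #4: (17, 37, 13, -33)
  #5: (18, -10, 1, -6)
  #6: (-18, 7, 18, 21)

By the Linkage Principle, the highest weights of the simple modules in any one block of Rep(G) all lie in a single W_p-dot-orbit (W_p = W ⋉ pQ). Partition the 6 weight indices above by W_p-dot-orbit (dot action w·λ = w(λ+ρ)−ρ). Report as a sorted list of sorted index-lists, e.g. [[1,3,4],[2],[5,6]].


Root system D_4: the 4×4 matrix C matches after relabeling.

Each λ_j+ρ reduced to Ā_29; 4-tuples below use C's row order:

    [1] (5, 9, 2, 5)
    [2] (5, 9, 2, 5)
    [3] (2, 5, 6, 9)
    [4] (0, 9, 15, 3)
    [5] (5, 9, 2, 5)
    [6] (5, 9, 2, 5)

3 distinct reps among the 6 weights ⇒ 3 W_29-linkage classes:

[[1, 2, 5, 6], [3], [4]]


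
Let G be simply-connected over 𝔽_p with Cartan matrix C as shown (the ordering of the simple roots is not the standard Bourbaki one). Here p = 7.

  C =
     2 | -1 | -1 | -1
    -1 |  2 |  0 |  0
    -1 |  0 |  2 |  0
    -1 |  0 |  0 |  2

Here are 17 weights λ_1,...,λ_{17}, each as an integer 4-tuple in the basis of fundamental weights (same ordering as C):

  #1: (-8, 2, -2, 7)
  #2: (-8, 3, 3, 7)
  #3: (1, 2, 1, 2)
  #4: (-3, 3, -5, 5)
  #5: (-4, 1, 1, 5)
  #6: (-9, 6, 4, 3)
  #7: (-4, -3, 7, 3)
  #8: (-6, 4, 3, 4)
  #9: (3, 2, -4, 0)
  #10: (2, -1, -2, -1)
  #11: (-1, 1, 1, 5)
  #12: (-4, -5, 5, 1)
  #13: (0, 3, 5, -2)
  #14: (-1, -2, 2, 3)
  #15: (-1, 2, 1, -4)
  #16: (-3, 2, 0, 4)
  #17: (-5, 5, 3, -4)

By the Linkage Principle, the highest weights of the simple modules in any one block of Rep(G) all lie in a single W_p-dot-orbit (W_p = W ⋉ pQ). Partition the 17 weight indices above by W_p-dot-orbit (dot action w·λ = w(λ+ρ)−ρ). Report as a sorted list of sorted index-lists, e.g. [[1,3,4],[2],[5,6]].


C ↔ D_4 under row/col permutation; |W(D_4)| = 192.

Folding the 17 weights λ_j+ρ into Ā_7 (reps in the given 4-coord order):

    1: (1, 0, 2, 3)
    2: (1, 2, 2, 0)
    3: (2, 0, 1, 0)
    4: (1, 2, 2, 0)
    5: (1, 1, 1, 3)
    6: (1, 0, 2, 3)
    7: (1, 2, 2, 0)
    8: (2, 0, 1, 0)
    9: (1, 2, 2, 0)
    10: (2, 0, 1, 0)
    11: (1, 1, 1, 3)
    12: (1, 1, 1, 3)
    13: (1, 0, 2, 3)
    14: (1, 0, 2, 3)
    15: (2, 0, 1, 0)
    16: (1, 1, 1, 3)
    17: (1, 0, 2, 3)

Grouping the 17 weights by Ā_7-representative: 4 linkage classes.

[[1, 6, 13, 14, 17], [2, 4, 7, 9], [3, 8, 10, 15], [5, 11, 12, 16]]


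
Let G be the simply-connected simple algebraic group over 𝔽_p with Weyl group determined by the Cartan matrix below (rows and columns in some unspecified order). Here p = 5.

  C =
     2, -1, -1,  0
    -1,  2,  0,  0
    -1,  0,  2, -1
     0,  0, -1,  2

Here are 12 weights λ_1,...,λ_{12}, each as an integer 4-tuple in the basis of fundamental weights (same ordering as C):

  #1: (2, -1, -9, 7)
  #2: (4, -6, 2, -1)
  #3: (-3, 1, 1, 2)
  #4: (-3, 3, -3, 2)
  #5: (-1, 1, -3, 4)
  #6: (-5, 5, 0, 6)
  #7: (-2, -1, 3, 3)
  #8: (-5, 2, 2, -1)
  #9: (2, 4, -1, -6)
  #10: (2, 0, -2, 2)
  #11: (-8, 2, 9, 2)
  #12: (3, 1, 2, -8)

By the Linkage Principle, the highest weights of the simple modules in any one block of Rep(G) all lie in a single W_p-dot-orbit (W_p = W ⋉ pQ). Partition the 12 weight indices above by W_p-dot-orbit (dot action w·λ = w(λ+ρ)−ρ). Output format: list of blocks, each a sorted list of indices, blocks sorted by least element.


Type A_4, rank 4, |W|=120; reorder rows/cols to standard.

Folding the 12 weights λ_j+ρ into Ā_5 (reps in the given 4-coord order):

  λ_1+ρ ↦ (0, 2, 0, 3)
  λ_2+ρ ↦ (0, 2, 0, 3)
  λ_3+ρ ↦ (2, 0, 0, 3)
  λ_4+ρ ↦ (2, 0, 1, 1)
  λ_5+ρ ↦ (2, 0, 0, 3)
  λ_6+ρ ↦ (2, 1, 0, 1)
  λ_7+ρ ↦ (2, 0, 1, 1)
  λ_8+ρ ↦ (2, 1, 0, 1)
  λ_9+ρ ↦ (2, 0, 0, 3)
  λ_10+ρ ↦ (2, 0, 1, 1)
  λ_11+ρ ↦ (2, 0, 1, 1)
  λ_12+ρ ↦ (2, 0, 1, 1)

4 distinct reps among the 12 weights ⇒ 4 W_5-linkage classes:

[[1, 2], [3, 5, 9], [4, 7, 10, 11, 12], [6, 8]]


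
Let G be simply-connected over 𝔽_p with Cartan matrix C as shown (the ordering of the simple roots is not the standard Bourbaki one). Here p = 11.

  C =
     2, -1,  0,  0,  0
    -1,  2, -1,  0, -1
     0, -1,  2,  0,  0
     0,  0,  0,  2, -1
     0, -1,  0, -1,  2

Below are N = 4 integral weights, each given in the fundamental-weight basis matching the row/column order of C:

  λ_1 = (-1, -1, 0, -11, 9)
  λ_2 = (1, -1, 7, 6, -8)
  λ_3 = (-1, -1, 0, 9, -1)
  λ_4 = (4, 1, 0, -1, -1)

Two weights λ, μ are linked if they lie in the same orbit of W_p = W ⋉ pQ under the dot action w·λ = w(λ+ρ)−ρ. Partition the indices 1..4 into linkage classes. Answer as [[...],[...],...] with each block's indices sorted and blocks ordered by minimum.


C ↔ D_5 under row/col permutation; |W(D_5)| = 1920.

W_11-reps of the 4 weights in Ā_11 (same 5-coord order as C):

  1: (0, 0, 1, 10, 0)
  2: (5, 2, 1, 0, 0)
  3: (0, 0, 1, 10, 0)
  4: (5, 2, 1, 0, 0)

2 distinct reps among the 4 weights ⇒ 2 W_11-linkage classes:

[[1, 3], [2, 4]]


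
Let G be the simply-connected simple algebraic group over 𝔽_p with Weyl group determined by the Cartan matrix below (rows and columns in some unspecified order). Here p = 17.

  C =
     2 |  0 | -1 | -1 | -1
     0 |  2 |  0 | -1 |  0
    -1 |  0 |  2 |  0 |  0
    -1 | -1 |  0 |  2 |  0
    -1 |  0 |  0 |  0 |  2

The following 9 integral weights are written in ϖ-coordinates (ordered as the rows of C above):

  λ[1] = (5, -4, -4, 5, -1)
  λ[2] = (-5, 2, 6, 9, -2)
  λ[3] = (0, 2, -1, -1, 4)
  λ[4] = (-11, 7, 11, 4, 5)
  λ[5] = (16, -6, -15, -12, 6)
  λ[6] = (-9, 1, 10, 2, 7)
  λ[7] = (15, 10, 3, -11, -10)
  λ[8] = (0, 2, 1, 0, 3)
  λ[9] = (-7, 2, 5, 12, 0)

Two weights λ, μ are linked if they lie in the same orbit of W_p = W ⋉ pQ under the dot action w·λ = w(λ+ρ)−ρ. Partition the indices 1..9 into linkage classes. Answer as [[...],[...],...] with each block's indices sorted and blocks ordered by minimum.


Root system D_5: the 5×5 matrix C matches after relabeling.

Each λ_j+ρ reduced to Ā_17; 5-tuples below use C's row order:

  [1] (3, 3, 3, 2, 0);  [2] (1, 3, 2, 1, 4);  [3] (1, 3, 0, 0, 5);  [4] (1, 3, 2, 1, 4);  [5] (1, 3, 0, 0, 5);  [6] (3, 3, 3, 2, 0);  [7] (1, 3, 0, 0, 5);  [8] (1, 3, 2, 1, 4);  [9] (1, 3, 0, 0, 5)

Partition of {1..9} into 3 W_17-dot-orbits:

[[1, 6], [2, 4, 8], [3, 5, 7, 9]]


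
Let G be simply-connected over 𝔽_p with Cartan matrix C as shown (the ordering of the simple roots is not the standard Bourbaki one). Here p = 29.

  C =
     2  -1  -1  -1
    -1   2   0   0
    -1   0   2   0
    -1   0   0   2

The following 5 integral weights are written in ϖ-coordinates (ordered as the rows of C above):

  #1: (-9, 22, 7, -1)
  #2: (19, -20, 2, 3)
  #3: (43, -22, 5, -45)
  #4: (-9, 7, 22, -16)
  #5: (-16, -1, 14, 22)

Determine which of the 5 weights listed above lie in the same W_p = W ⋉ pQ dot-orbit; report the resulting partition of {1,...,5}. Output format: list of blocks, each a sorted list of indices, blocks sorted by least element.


C ↔ D_4 under row/col permutation; |W(D_4)| = 192.

λ_j+ρ reflected into Ā_29 (⟨·,θ^∨⟩≤29); 4-tuples as given:

    [1] (0, 15, 0, 8)
    [2] (1, 19, 3, 4)
    [3] (0, 15, 0, 8)
    [4] (0, 15, 0, 8)
    [5] (0, 15, 0, 8)

Partition of {1..5} into 2 W_29-dot-orbits:

[[1, 3, 4, 5], [2]]


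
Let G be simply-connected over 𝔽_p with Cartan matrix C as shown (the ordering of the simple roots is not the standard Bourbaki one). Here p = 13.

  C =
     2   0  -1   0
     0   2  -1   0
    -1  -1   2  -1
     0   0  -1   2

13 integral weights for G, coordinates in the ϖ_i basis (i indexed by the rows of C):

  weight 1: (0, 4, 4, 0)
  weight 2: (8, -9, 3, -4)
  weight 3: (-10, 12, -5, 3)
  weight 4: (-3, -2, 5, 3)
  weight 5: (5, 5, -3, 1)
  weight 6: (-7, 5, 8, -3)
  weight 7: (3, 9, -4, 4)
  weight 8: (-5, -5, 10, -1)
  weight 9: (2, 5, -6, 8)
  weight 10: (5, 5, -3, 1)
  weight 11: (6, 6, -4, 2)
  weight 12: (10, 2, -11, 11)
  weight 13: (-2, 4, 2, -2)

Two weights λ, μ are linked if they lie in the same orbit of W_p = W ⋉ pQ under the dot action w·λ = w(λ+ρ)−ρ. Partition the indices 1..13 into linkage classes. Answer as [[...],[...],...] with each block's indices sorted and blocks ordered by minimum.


D_4 Cartan matrix, 4 simple roots permuted; ρ=(1,1,1,1).

Each λ_j+ρ reduced to Ā_13; 4-tuples below use C's row order:

  λ_1+ρ ↦ (1, 5, 1, 1)
  λ_2+ρ ↦ (2, 1, 3, 4)
  λ_3+ρ ↦ (4, 0, 0, 9)
  λ_4+ρ ↦ (2, 1, 3, 4)
  λ_5+ρ ↦ (4, 4, 2, 0)
  λ_6+ρ ↦ (4, 4, 2, 0)
  λ_7+ρ ↦ (1, 7, 0, 2)
  λ_8+ρ ↦ (4, 4, 2, 0)
  λ_9+ρ ↦ (2, 1, 3, 4)
  λ_10+ρ ↦ (4, 4, 2, 0)
  λ_11+ρ ↦ (4, 4, 2, 0)
  λ_12+ρ ↦ (1, 7, 0, 2)
  λ_13+ρ ↦ (1, 5, 1, 1)

Grouping the 13 weights by Ā_13-representative: 5 linkage classes.

[[1, 13], [2, 4, 9], [3], [5, 6, 8, 10, 11], [7, 12]]


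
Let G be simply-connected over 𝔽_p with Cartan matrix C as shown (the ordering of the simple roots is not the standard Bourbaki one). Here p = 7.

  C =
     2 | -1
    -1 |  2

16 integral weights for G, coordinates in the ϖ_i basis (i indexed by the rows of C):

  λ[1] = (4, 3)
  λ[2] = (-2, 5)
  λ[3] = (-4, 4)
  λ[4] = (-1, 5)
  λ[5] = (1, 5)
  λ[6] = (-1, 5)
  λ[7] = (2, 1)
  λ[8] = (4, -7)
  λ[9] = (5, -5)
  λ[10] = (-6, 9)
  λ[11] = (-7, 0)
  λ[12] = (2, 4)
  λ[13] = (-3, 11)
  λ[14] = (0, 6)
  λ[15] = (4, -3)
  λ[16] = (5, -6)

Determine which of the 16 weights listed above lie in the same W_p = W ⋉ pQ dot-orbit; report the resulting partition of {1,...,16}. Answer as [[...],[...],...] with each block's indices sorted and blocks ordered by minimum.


Root system A_2: the 2×2 matrix C matches after relabeling.

Ā_7 reps of the 16 weights (A_2, coords as presented):

  λ_1 → (3, 2);  λ_2 → (1, 5);  λ_3 → (3, 2);  λ_4 → (0, 6);  λ_5 → (1, 5);  λ_6 → (0, 6);  λ_7 → (3, 2);  λ_8 → (1, 5);  λ_9 → (2, 4);  λ_10 → (2, 2);  λ_11 → (1, 5);  λ_12 → (2, 4);  λ_13 → (3, 2);  λ_14 → (0, 6);  λ_15 → (3, 2);  λ_16 → (1, 5)

5 distinct reps among the 16 weights ⇒ 5 W_7-linkage classes:

[[1, 3, 7, 13, 15], [2, 5, 8, 11, 16], [4, 6, 14], [9, 12], [10]]


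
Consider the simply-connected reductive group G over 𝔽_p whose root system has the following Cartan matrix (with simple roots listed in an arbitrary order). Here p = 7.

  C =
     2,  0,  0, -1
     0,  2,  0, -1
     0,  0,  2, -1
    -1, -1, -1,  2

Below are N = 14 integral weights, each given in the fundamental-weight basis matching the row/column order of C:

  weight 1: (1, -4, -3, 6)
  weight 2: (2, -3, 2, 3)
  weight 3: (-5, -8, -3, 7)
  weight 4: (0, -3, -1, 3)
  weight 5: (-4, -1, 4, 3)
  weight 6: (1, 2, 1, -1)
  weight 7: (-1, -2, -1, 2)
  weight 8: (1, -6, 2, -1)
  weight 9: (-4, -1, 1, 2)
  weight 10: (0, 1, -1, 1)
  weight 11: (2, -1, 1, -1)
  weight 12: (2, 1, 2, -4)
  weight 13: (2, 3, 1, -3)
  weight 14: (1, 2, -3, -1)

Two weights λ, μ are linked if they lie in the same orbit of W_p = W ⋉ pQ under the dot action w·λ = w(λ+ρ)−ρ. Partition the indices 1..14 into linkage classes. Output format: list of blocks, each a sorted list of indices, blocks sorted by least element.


Root system D_4: the 4×4 matrix C matches after relabeling.

W_7-reps of the 14 weights in Ā_7 (same 4-coord order as C):

  λ_1+ρ ↦ (0, 1, 0, 2) · λ_2+ρ ↦ (0, 1, 0, 2) · λ_3+ρ ↦ (1, 2, 3, 0) · λ_4+ρ ↦ (1, 2, 0, 2) · λ_5+ρ ↦ (1, 2, 3, 0) · λ_6+ρ ↦ (2, 3, 2, 0) · λ_7+ρ ↦ (0, 1, 0, 2) · λ_8+ρ ↦ (3, 0, 2, 0) · λ_9+ρ ↦ (3, 0, 2, 0) · λ_10+ρ ↦ (1, 2, 0, 2) · λ_11+ρ ↦ (3, 0, 2, 0) · λ_12+ρ ↦ (0, 1, 0, 2) · λ_13+ρ ↦ (1, 2, 0, 2) · λ_14+ρ ↦ (0, 1, 0, 2)

5 distinct reps among the 14 weights ⇒ 5 W_7-linkage classes:

[[1, 2, 7, 12, 14], [3, 5], [4, 10, 13], [6], [8, 9, 11]]


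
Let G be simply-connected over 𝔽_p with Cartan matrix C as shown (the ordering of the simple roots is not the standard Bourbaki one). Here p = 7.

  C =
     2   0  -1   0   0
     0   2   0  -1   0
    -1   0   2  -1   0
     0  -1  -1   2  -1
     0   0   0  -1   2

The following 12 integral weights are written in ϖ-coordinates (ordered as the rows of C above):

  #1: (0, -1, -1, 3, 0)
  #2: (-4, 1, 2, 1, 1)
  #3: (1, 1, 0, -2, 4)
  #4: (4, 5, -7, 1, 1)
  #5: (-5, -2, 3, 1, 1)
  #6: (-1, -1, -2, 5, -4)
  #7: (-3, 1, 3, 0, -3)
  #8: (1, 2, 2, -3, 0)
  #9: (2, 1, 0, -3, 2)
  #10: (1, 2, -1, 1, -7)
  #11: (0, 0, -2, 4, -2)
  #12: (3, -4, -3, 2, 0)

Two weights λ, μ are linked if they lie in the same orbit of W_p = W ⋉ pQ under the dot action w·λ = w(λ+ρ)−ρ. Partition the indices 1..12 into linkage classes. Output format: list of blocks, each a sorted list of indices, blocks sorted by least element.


Cartan matrix: type D_5 (|W|=1920); un-permuting the 5 rows.

Ā_7 reps of the 12 weights (D_5, coords as presented):

  λ_1+ρ ↦ (2, 0, 1, 1, 1)
  λ_2+ρ ↦ (1, 0, 1, 2, 0)
  λ_3+ρ ↦ (0, 0, 1, 1, 3)
  λ_4+ρ ↦ (2, 1, 0, 1, 1)
  λ_5+ρ ↦ (2, 0, 1, 1, 1)
  λ_6+ρ ↦ (0, 0, 1, 1, 3)
  λ_7+ρ ↦ (2, 1, 0, 1, 1)
  λ_8+ρ ↦ (2, 1, 0, 1, 1)
  λ_9+ρ ↦ (2, 0, 1, 1, 1)
  λ_10+ρ ↦ (2, 0, 1, 1, 1)
  λ_11+ρ ↦ (2, 1, 0, 1, 1)
  λ_12+ρ ↦ (2, 1, 0, 1, 1)

4 distinct reps among the 12 weights ⇒ 4 W_7-linkage classes:

[[1, 5, 9, 10], [2], [3, 6], [4, 7, 8, 11, 12]]


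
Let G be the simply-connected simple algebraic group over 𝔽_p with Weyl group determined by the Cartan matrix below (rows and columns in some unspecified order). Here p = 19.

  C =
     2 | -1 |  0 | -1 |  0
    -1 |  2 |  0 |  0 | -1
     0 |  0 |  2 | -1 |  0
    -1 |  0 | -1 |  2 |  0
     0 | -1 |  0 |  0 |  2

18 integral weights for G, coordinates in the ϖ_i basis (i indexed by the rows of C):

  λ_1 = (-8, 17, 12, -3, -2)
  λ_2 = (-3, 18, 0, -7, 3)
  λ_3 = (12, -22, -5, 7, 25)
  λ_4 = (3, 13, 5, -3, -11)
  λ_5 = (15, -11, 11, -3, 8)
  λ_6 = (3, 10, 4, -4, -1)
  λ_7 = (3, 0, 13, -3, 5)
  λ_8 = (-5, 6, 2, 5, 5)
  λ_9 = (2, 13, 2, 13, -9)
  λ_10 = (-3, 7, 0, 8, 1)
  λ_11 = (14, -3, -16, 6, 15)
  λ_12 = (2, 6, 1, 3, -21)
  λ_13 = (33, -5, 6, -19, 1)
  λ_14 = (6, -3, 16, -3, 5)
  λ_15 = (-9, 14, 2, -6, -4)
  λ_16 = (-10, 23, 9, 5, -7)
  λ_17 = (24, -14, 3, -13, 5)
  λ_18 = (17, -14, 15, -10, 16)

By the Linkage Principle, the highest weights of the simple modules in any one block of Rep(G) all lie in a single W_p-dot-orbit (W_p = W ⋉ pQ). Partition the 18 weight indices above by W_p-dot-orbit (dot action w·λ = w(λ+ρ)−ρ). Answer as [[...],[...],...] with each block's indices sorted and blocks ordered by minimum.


Root system A_5: the 5×5 matrix C matches after relabeling.

Ā_19 reps of the 18 weights (A_5, coords as presented):

  λ_1+ρ ↦ (2, 6, 1, 7, 2)
  λ_2+ρ ↦ (1, 11, 2, 3, 0)
  λ_3+ρ ↦ (1, 11, 2, 3, 0)
  λ_4+ρ ↦ (2, 4, 1, 2, 7)
  λ_5+ρ ↦ (4, 3, 3, 2, 6)
  λ_6+ρ ↦ (1, 11, 2, 3, 0)
  λ_7+ρ ↦ (2, 1, 8, 2, 2)
  λ_8+ρ ↦ (4, 3, 3, 2, 6)
  λ_9+ρ ↦ (2, 1, 8, 2, 2)
  λ_10+ρ ↦ (2, 6, 1, 7, 2)
  λ_11+ρ ↦ (2, 1, 8, 2, 2)
  λ_12+ρ ↦ (4, 3, 3, 2, 6)
  λ_13+ρ ↦ (1, 11, 2, 3, 0)
  λ_14+ρ ↦ (2, 1, 8, 2, 2)
  λ_15+ρ ↦ (2, 1, 8, 2, 2)
  λ_16+ρ ↦ (4, 3, 3, 2, 6)
  λ_17+ρ ↦ (0, 6, 2, 4, 1)
  λ_18+ρ ↦ (4, 3, 3, 2, 6)

These 18 weights hit 6 W_19-dot-orbits; sizes (2, 4, 1, 5, 5, 1):

[[1, 10], [2, 3, 6, 13], [4], [5, 8, 12, 16, 18], [7, 9, 11, 14, 15], [17]]


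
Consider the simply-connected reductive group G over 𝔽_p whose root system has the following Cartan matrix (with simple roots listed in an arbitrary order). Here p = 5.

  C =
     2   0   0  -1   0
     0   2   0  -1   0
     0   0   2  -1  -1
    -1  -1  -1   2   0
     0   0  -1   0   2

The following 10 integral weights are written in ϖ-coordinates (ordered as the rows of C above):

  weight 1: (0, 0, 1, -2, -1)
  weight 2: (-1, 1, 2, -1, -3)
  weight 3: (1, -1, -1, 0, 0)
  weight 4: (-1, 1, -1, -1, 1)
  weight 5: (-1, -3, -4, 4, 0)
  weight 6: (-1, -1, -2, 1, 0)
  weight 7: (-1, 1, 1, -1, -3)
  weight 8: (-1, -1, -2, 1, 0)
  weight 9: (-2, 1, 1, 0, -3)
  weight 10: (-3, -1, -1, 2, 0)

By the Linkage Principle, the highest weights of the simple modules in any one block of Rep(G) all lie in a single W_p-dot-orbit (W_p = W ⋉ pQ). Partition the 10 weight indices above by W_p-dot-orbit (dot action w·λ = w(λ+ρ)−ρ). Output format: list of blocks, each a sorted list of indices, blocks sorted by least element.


Type D_5, rank 5, |W|=1920; reorder rows/cols to standard.

W_5-reps of the 10 weights in Ā_5 (same 5-coord order as C):

  1: (0, 0, 1, 1, 0);  2: (0, 2, 0, 0, 2);  3: (2, 0, 0, 1, 1);  4: (0, 2, 0, 0, 2);  5: (0, 2, 0, 0, 2);  6: (0, 0, 1, 1, 0);  7: (0, 2, 0, 0, 2);  8: (0, 0, 1, 1, 0);  9: (1, 2, 0, 0, 2);  10: (2, 0, 0, 1, 1)

The 10 indices split into 4 linkage classes (same alcove rep ⇔ same W_5-dot-orbit):

[[1, 6, 8], [2, 4, 5, 7], [3, 10], [9]]


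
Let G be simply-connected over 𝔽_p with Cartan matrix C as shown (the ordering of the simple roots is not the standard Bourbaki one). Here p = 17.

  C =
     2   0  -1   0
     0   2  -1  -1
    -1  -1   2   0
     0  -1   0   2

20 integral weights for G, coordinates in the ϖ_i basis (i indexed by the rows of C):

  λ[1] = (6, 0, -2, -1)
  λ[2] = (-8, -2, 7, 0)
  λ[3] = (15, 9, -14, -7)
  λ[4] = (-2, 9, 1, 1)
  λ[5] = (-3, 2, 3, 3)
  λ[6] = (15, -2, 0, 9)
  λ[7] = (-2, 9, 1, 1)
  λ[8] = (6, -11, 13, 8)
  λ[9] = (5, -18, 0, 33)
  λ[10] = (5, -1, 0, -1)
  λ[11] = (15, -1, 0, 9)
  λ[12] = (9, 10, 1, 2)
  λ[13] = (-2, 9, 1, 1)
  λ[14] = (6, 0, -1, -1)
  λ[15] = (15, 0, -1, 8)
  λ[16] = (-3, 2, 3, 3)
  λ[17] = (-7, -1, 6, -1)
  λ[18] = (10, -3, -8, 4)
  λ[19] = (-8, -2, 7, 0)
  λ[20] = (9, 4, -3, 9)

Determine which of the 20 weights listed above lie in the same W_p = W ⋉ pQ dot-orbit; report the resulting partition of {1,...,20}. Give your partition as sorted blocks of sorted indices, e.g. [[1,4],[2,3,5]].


C ↔ A_4 under row/col permutation; |W(A_4)| = 120.

Each λ_j+ρ reduced to Ā_17; 4-tuples below use C's row order:

  [1] (6, 0, 1, 0) · [2] (7, 1, 0, 0) · [3] (3, 6, 4, 3) · [4] (1, 10, 1, 2) · [5] (2, 3, 2, 4) · [6] (7, 1, 0, 0) · [7] (1, 10, 1, 2) · [8] (3, 6, 4, 3) · [9] (6, 0, 1, 0) · [10] (6, 0, 1, 0) · [11] (6, 0, 1, 0) · [12] (1, 5, 2, 6) · [13] (1, 10, 1, 2) · [14] (7, 1, 0, 0) · [15] (7, 1, 0, 0) · [16] (2, 3, 2, 4) · [17] (6, 0, 1, 0) · [18] (2, 3, 2, 4) · [19] (7, 1, 0, 0) · [20] (2, 3, 2, 4)

Grouping the 20 weights by Ā_17-representative: 6 linkage classes.

[[1, 9, 10, 11, 17], [2, 6, 14, 15, 19], [3, 8], [4, 7, 13], [5, 16, 18, 20], [12]]


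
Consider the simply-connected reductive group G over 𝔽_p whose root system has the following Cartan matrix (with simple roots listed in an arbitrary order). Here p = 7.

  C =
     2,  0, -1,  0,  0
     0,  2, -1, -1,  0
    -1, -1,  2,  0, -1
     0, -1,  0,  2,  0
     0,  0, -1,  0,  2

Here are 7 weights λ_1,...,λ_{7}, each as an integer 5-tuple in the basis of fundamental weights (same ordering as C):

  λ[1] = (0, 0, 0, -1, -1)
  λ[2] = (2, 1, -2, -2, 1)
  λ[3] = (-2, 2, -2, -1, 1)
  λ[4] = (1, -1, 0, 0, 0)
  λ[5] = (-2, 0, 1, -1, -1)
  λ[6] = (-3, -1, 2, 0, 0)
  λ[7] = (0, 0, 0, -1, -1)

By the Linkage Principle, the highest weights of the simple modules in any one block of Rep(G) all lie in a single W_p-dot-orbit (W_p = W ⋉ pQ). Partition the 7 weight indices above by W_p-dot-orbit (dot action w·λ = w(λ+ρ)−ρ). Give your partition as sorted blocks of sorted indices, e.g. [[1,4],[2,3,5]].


Dynkin diagram of C (from the 8 off-diagonal −1 entries): D_5.

Folding the 7 weights λ_j+ρ into Ā_7 (reps in the given 5-coord order):

    λ_1+ρ ↦ (1, 1, 1, 0, 0)
    λ_2+ρ ↦ (2, 0, 1, 1, 1)
    λ_3+ρ ↦ (1, 1, 1, 0, 0)
    λ_4+ρ ↦ (2, 0, 1, 1, 1)
    λ_5+ρ ↦ (1, 1, 1, 0, 0)
    λ_6+ρ ↦ (2, 0, 1, 1, 1)
    λ_7+ρ ↦ (1, 1, 1, 0, 0)

Grouping the 7 weights by Ā_7-representative: 2 linkage classes.

[[1, 3, 5, 7], [2, 4, 6]]


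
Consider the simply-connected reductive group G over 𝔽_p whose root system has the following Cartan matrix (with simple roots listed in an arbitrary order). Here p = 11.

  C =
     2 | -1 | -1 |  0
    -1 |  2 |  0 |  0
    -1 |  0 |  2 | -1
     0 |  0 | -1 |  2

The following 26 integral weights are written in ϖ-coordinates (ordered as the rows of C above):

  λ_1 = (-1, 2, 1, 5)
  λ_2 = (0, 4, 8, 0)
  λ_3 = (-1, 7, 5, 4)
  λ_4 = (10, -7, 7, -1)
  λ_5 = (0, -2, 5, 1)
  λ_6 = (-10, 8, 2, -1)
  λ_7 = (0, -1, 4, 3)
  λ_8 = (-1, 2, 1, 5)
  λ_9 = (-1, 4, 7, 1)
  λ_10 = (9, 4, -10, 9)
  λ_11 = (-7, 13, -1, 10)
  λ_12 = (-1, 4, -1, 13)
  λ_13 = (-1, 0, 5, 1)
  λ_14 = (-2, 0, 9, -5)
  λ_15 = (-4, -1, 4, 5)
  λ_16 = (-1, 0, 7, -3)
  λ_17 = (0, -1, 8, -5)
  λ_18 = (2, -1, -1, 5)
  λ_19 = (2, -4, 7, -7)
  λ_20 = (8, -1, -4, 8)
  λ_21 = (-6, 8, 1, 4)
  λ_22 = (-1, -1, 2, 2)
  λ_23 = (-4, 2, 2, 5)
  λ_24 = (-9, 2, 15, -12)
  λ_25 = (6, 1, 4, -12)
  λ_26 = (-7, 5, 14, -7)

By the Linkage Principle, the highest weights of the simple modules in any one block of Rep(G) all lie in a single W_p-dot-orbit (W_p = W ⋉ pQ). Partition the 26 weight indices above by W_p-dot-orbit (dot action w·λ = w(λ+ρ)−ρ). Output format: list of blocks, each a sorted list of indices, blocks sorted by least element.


A_4 Cartan matrix, 4 simple roots permuted; ρ=(1,1,1,1).

λ_j+ρ reflected into Ā_11 (⟨·,θ^∨⟩≤11); 4-tuples as given:

    λ_1 → (0, 3, 2, 6)
    λ_2 → (1, 0, 5, 4)
    λ_3 → (0, 0, 3, 3)
    λ_4 → (3, 0, 0, 6)
    λ_5 → (0, 1, 6, 2)
    λ_6 → (3, 0, 0, 6)
    λ_7 → (1, 0, 5, 4)
    λ_8 → (0, 3, 2, 6)
    λ_9 → (0, 1, 6, 2)
    λ_10 → (1, 0, 5, 4)
    λ_11 → (0, 0, 3, 3)
    λ_12 → (0, 0, 3, 3)
    λ_13 → (0, 1, 6, 2)
    λ_14 → (1, 0, 5, 4)
    λ_15 → (0, 3, 2, 6)
    λ_16 → (0, 1, 6, 2)
    λ_17 → (1, 0, 5, 4)
    λ_18 → (3, 0, 0, 6)
    λ_19 → (0, 3, 2, 6)
    λ_20 → (2, 4, 3, 2)
    λ_21 → (2, 4, 3, 2)
    λ_22 → (0, 0, 3, 3)
    λ_23 → (3, 0, 0, 6)
    λ_24 → (0, 0, 3, 3)
    λ_25 → (0, 1, 6, 2)
    λ_26 → (2, 4, 3, 2)

The 26 indices split into 6 linkage classes (same alcove rep ⇔ same W_11-dot-orbit):

[[1, 8, 15, 19], [2, 7, 10, 14, 17], [3, 11, 12, 22, 24], [4, 6, 18, 23], [5, 9, 13, 16, 25], [20, 21, 26]]
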